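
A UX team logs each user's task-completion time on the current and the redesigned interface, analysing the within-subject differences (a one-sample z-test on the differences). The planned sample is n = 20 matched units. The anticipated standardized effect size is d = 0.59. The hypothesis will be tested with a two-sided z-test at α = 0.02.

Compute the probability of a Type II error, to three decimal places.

Noncentrality parameter: δ = d·√n = 0.59 × √20 = 2.6386
Two-sided α = 0.02 → critical value z_{0.01} = 2.326.
Power = Φ(δ − 2.326) + Φ(−δ − 2.326) = Φ(0.312) + Φ(-4.965) = 0.6226 + 0.0000 = 0.6226.
Type II error: β = 1 − power = 1 − 0.6226 = 0.3774.

β ≈ 0.377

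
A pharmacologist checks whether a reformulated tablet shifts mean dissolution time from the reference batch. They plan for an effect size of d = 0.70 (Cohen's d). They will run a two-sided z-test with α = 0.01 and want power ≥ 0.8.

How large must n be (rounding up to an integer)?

n = 24

For power 0.8 need Φ(δ − z_{0.005}) = 0.8, so δ = z_{0.005} + z_{0.20} = 2.576 + 0.842 = 3.417.
(The Φ(−δ − z_{α/2}) term is vanishingly small for δ > 0 and is dropped in the standard sample-size formula.)
δ = d·√n ⇒ n = (δ/d)² = (3.417 / 0.70)² = 23.83.
Rounding up, n = 24.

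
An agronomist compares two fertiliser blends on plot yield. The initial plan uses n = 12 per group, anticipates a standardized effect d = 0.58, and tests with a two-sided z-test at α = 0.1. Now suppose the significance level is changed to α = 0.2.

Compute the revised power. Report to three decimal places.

δ = d·√(n/2) = 0.58 × √(12/2) = 1.4207 (unchanged). New critical value: z_{0.1} = 1.282.
Revised power = Φ(δ − 1.282) + Φ(−δ − 1.282) = Φ(0.139) + Φ(-2.702) = 0.5553 + 0.0034 = 0.5588.

Power ≈ 0.559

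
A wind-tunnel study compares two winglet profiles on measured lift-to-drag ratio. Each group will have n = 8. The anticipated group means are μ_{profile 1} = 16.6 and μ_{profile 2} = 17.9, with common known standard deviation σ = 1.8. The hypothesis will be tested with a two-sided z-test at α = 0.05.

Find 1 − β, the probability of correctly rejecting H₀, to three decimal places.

Standardized effect: d = |μ_{profile 1} − μ_{profile 2}| / σ = |16.6 − 17.9| / 1.8 = 0.7222
Noncentrality parameter: δ = d·√(n/2) = 0.7222 × √(8/2) = 1.4444
Critical value for a two-sided test at α = 0.05: z_{α/2} = 1.960.
Power = Φ(δ − 1.960) + Φ(−δ − 1.960) = Φ(-0.516) + Φ(-3.404) = 0.3031 + 0.0003 = 0.3034.

Power ≈ 0.303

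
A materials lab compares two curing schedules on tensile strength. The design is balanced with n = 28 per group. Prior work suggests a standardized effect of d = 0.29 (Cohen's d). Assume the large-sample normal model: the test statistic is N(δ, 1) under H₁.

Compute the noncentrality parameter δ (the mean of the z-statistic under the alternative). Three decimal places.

δ = d·√(n/2) = 0.29 × √(28/2) = 1.0851

δ ≈ 1.085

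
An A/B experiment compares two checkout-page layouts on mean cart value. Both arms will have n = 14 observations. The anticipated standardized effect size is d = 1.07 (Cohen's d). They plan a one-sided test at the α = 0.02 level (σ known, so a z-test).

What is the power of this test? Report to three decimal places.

Power ≈ 0.781

Noncentrality parameter: δ = d·√(n/2) = 1.07 × √(14/2) = 2.8310
One-sided α = 0.02 → critical value z_{0.02} = 2.054.
Power = P(Z > 2.054 − δ) = Φ(0.777) = 0.7815.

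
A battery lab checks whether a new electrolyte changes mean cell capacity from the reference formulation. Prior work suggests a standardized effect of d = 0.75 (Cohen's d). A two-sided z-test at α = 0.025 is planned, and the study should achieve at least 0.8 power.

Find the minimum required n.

Set Φ(δ − 2.241) = 0.8; then δ − 2.241 = Φ⁻¹(0.8) = 0.842, giving δ = 3.083.
(The Φ(−δ − z_{α/2}) term is vanishingly small for δ > 0 and is dropped in the standard sample-size formula.)
δ = d·√n ⇒ n = (δ/d)² = (3.083 / 0.75)² = 16.90.
Rounding up, n = 17.

n = 17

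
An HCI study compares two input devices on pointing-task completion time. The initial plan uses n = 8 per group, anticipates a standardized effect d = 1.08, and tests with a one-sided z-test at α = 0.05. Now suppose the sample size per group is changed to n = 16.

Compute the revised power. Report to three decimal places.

Power ≈ 0.921

With n = 16 per group: δ = d·√(n/2) = 1.08 × √(16/2) = 3.0547. Critical value z_{0.05} = 1.645.
Revised power = P(Z > 1.645 − δ) = Φ(1.410) = 0.9207.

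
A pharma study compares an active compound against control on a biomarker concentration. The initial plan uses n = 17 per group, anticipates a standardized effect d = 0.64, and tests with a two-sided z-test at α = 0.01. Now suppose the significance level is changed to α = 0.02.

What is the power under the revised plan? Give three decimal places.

Power ≈ 0.323

δ = d·√(n/2) = 0.64 × √(17/2) = 1.8659 (unchanged). New critical value: z_{0.01} = 2.326.
Revised power = Φ(δ − 2.326) + Φ(−δ − 2.326) = Φ(-0.460) + Φ(-4.192) = 0.3226 + 0.0000 = 0.3226.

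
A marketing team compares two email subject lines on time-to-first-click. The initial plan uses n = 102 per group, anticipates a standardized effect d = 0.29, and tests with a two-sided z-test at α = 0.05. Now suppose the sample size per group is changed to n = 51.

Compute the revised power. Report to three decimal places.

Power ≈ 0.310

With n = 51 per group: δ = d·√(n/2) = 0.29 × √(51/2) = 1.4644. Critical value z_{0.025} = 1.960.
Revised power = Φ(δ − 1.960) + Φ(−δ − 1.960) = Φ(-0.496) + Φ(-3.424) = 0.3101 + 0.0003 = 0.3104.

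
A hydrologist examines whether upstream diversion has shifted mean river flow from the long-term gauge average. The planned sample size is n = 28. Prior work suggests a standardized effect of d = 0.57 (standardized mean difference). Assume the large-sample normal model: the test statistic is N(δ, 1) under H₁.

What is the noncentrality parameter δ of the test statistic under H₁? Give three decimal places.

The noncentrality parameter scales effect size by the design's sample-size factor: δ = d·√n = 0.57 × √28 = 3.0162

δ ≈ 3.016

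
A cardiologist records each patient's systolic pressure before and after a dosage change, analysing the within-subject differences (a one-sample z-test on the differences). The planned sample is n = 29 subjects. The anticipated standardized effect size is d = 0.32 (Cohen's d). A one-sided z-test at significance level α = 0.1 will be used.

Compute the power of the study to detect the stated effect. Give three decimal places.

Power ≈ 0.671

Noncentrality parameter: λ = d·√n = 0.32 × √29 = 1.7233
Critical value for a one-sided test at α = 0.1: z_α = 1.282.
Power = Φ(λ − 1.282) = Φ(0.442) = 0.6706.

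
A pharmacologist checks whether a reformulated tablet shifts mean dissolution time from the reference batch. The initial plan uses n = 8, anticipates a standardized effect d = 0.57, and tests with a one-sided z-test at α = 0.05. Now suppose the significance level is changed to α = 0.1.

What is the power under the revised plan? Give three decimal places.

Power ≈ 0.630

δ = d·√n = 0.57 × √8 = 1.6122 (unchanged). New critical value: z_{0.1} = 1.282.
Revised power = P(Z > 1.282 − δ) = Φ(0.331) = 0.6295.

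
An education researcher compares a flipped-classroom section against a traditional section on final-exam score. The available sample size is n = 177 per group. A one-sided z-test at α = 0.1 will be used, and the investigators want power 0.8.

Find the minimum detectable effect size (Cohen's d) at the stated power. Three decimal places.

d ≈ 0.226

Need Φ(δ − 1.282) = 0.8, so δ = 1.282 + 0.842 = 2.123.
δ = d·√(n/2) ⇒ d = δ/√(n/2) = 2.123/√(177/2) = 0.2257.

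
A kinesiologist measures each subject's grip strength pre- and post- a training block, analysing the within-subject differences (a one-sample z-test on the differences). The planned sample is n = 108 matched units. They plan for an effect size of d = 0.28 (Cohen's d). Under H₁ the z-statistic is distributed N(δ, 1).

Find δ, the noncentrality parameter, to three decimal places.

δ ≈ 2.910

δ = d·√n = 0.28 × √108 = 2.9098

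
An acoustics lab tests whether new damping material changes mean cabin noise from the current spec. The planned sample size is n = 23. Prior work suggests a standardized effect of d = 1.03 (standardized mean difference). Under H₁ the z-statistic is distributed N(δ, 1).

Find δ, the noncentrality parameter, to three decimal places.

δ = d·√n = 1.03 × √23 = 4.9397

δ ≈ 4.940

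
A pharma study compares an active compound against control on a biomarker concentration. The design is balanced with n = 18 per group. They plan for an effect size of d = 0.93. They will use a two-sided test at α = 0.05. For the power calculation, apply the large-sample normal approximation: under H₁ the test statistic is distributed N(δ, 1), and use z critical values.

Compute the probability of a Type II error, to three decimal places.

Noncentrality parameter: δ = d·√(n/2) = 0.93 × √(18/2) = 2.7900
Two-sided α = 0.05 → critical value z_{0.025} = 1.960.
Power = Φ(δ − 1.960) + Φ(−δ − 1.960) = Φ(0.830) + Φ(-4.750) = 0.7967 + 0.0000 = 0.7967.
Type II error: β = 1 − power = 1 − 0.7967 = 0.2033.

β ≈ 0.203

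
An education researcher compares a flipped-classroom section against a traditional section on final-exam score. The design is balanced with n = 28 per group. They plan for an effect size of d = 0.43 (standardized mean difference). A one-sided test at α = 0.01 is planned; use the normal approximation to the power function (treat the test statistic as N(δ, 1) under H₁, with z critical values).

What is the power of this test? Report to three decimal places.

Noncentrality parameter: δ = d·√(n/2) = 0.43 × √(28/2) = 1.6089
One-sided α = 0.01 → critical value z_{0.01} = 2.326.
Power = P(Z > 2.326 − δ) = Φ(-0.717) = 0.2366.

Power ≈ 0.237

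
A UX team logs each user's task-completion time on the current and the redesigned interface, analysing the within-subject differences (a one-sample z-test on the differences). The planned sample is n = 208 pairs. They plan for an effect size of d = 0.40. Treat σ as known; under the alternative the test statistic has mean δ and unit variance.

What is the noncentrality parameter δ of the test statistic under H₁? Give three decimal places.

δ ≈ 5.769

The noncentrality parameter scales effect size by the design's sample-size factor: δ = d·√n = 0.40 × √208 = 5.7689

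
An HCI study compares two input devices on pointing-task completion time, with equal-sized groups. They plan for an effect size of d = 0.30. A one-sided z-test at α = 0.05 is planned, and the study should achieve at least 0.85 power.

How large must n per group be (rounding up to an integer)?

For power 0.85 need Φ(δ − z_{0.05}) = 0.85, so δ = z_{0.05} + z_{0.15} = 1.645 + 1.036 = 2.681.
δ = d·√(n/2) ⇒ n = 2(δ/d)² = 2 × (2.681 / 0.30)² = 159.76.
Rounding up, n = 160 per group.

n = 160 per group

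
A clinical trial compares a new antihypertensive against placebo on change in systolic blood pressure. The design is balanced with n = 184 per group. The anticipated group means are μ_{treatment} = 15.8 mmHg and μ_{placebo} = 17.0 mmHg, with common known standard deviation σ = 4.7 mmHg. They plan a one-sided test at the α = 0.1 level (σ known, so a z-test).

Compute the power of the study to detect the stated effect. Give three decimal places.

Power ≈ 0.878

Standardized effect: d = |μ_{treatment} − μ_{placebo}| / σ = |15.8 − 17.0| / 4.7 = 0.2553
Noncentrality parameter: δ = d·√(n/2) = 0.2553 × √(184/2) = 2.4489
One-sided α = 0.1 → critical value z_{0.1} = 1.282.
Power = Φ(δ − 1.282) = Φ(1.167) = 0.8785.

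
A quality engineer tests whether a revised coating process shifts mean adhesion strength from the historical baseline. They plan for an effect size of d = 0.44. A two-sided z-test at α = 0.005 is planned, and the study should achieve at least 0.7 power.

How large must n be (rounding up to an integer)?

Set Φ(δ − 2.807) = 0.7; then δ − 2.807 = Φ⁻¹(0.7) = 0.524, giving δ = 3.331.
(Ignoring the negligible lower-tail rejection probability gives the usual closed-form inversion.)
δ = d·√n ⇒ n = (δ/d)² = (3.331 / 0.44)² = 57.33.
Round up to the next whole unit.

n = 58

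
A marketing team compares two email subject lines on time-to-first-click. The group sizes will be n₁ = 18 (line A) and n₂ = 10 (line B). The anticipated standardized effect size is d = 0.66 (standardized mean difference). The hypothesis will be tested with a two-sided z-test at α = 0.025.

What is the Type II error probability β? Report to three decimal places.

Noncentrality parameter: δ = d / √(1/n₁ + 1/n₂) = 0.66 / √(1/18 + 1/10) = 1.6734
Two-sided α = 0.025 → critical value z_{0.0125} = 2.241.
Power = Φ(δ − 2.241) + Φ(−δ − 2.241) = Φ(-0.568) + Φ(-3.915) = 0.2850 + 0.0000 = 0.2851.
Type II error: β = 1 − power = 1 − 0.2851 = 0.7149.

β ≈ 0.715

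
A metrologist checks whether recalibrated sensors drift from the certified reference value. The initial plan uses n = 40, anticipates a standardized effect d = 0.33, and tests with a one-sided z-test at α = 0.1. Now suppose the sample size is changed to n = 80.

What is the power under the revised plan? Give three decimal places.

Power ≈ 0.953

With n = 80: δ = d·√n = 0.33 × √80 = 2.9516. Critical value z_{0.1} = 1.282.
Revised power = P(Z > 1.282 − δ) = Φ(1.670) = 0.9525.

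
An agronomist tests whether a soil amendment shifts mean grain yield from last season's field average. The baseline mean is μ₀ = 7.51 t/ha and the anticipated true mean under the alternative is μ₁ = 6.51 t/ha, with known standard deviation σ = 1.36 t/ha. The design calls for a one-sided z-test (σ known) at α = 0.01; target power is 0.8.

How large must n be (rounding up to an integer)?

n = 19

Standardized effect: d = |μ₁ − μ₀| / σ = |6.51 − 7.51| / 1.36 = 0.7353
For power 0.8 need Φ(δ − z_{0.01}) = 0.8, so δ = z_{0.01} + z_{0.20} = 2.326 + 0.842 = 3.168.
δ = d·√n ⇒ n = (δ/d)² = (3.168 / 0.7353)² = 18.56.
Round up to the next whole unit.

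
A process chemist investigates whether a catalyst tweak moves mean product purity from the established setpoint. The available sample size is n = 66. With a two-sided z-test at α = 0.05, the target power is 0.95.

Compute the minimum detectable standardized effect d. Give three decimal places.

Required noncentrality: δ = z_{0.025} + z_{0.05} = 1.960 + 1.645 = 3.605.
(Lower-tail contribution to power is negligible for δ > 0.)
δ = d·√n ⇒ d = δ/√n = 3.605/√66 = 0.4437.

d ≈ 0.444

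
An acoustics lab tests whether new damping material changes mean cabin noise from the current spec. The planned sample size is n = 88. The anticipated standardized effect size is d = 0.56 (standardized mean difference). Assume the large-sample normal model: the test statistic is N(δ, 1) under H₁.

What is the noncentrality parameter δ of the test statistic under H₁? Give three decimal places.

δ ≈ 5.253

The noncentrality parameter scales effect size by the design's sample-size factor: δ = d·√n = 0.56 × √88 = 5.2533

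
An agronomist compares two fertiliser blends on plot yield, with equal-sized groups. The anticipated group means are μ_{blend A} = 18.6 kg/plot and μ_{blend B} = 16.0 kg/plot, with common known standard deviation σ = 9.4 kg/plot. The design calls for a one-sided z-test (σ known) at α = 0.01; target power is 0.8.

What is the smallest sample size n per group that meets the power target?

n = 263 per group

Standardized effect: d = |μ_{blend A} − μ_{blend B}| / σ = |18.6 − 16.0| / 9.4 = 0.2766
For power 0.8 need Φ(δ − z_{0.01}) = 0.8, so δ = z_{0.01} + z_{0.20} = 2.326 + 0.842 = 3.168.
δ = d·√(n/2) ⇒ n = 2(δ/d)² = 2 × (3.168 / 0.2766)² = 262.36.
Round up to the next whole unit.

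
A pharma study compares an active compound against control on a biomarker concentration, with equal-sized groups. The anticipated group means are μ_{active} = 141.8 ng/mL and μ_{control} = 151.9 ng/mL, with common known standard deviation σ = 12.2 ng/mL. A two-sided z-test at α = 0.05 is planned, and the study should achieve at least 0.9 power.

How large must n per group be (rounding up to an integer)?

Standardized effect: d = |μ_{active} − μ_{control}| / σ = |141.8 − 151.9| / 12.2 = 0.8279
Set Φ(δ − 1.960) = 0.9; then δ − 1.960 = Φ⁻¹(0.9) = 1.282, giving δ = 3.242.
(For δ > 0 the lower-tail rejection region contributes negligibly to power, so the one-term inversion is standard.)
δ = d·√(n/2) ⇒ n = 2(δ/d)² = 2 × (3.242 / 0.8279)² = 30.66.
Round up to the next whole unit.

n = 31 per group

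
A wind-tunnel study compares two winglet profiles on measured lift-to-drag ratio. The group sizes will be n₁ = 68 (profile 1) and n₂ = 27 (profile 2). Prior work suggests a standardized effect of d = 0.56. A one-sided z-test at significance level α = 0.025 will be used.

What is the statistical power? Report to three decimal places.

Noncentrality parameter: δ = d / √(1/n₁ + 1/n₂) = 0.56 / √(1/68 + 1/27) = 2.4619
Critical value for a one-sided test at α = 0.025: z_α = 1.960.
Power = P(Z > 1.960 − δ) = Φ(0.502) = 0.6921.

Power ≈ 0.692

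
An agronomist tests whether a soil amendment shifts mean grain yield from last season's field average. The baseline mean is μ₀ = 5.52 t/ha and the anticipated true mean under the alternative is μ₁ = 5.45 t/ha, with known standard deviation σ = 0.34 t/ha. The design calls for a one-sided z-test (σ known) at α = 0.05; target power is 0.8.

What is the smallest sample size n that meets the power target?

n = 146

Standardized effect: d = |μ₁ − μ₀| / σ = |5.45 − 5.52| / 0.34 = 0.2059
Set Φ(δ − 1.645) = 0.8; then δ − 1.645 = Φ⁻¹(0.8) = 0.842, giving δ = 2.486.
δ = d·√n ⇒ n = (δ/d)² = (2.486 / 0.2059)² = 145.86.
Round up to the next whole unit.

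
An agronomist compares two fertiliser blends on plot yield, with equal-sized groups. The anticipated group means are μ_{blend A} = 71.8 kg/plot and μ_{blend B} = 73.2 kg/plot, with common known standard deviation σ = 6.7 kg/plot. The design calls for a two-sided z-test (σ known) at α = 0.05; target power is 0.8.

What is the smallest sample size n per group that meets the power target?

n = 360 per group

Standardized effect: d = |μ_{blend A} − μ_{blend B}| / σ = |71.8 − 73.2| / 6.7 = 0.2090
Set Φ(δ − 1.960) = 0.8; then δ − 1.960 = Φ⁻¹(0.8) = 0.842, giving δ = 2.802.
(The Φ(−δ − z_{α/2}) term is vanishingly small for δ > 0 and is dropped in the standard sample-size formula.)
δ = d·√(n/2) ⇒ n = 2(δ/d)² = 2 × (2.802 / 0.2090)² = 359.53.
Round up to the next whole unit.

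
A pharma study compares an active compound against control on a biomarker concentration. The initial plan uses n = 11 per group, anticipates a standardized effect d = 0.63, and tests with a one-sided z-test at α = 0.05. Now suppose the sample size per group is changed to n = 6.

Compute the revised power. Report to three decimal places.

Power ≈ 0.290

With n = 6 per group: δ = d·√(n/2) = 0.63 × √(6/2) = 1.0912. Critical value z_{0.05} = 1.645.
Revised power = P(Z > 1.645 − δ) = Φ(-0.554) = 0.2899.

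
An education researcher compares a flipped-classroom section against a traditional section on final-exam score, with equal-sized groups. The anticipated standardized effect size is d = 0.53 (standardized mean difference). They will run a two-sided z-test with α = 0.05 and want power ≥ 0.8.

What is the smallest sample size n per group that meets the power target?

Set Φ(δ − 1.960) = 0.8; then δ − 1.960 = Φ⁻¹(0.8) = 0.842, giving δ = 2.802.
(Ignoring the negligible lower-tail rejection probability gives the usual closed-form inversion.)
δ = d·√(n/2) ⇒ n = 2(δ/d)² = 2 × (2.802 / 0.53)² = 55.88.
Rounding up, n = 56 per group.

n = 56 per group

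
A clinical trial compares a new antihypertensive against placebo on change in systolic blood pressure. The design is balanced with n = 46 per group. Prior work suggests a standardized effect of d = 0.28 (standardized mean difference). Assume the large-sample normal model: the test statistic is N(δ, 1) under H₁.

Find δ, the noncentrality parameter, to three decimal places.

δ = d·√(n/2) = 0.28 × √(46/2) = 1.3428

δ ≈ 1.343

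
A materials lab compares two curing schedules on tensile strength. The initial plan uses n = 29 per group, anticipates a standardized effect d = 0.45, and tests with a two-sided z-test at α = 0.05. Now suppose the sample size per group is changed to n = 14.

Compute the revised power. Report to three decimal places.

Power ≈ 0.222

With n = 14 per group: δ = d·√(n/2) = 0.45 × √(14/2) = 1.1906. Critical value z_{0.025} = 1.960.
Revised power = Φ(δ − 1.960) + Φ(−δ − 1.960) = Φ(-0.769) + Φ(-3.151) = 0.2208 + 0.0008 = 0.2216.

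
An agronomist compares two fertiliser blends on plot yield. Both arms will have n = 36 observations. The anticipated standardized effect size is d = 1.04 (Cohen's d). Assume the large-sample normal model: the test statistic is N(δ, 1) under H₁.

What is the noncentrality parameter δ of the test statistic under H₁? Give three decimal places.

The noncentrality parameter scales effect size by the design's sample-size factor: δ = d·√(n/2) = 1.04 × √(36/2) = 4.4123

δ ≈ 4.412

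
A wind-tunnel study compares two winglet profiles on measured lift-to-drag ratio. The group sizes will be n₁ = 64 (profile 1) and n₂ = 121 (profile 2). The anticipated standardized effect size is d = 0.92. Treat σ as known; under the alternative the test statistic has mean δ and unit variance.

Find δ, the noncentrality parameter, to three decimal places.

The noncentrality parameter scales effect size by the design's sample-size factor: δ = d / √(1/n₁ + 1/n₂) = 0.92 / √(1/64 + 1/121) = 5.9523

δ ≈ 5.952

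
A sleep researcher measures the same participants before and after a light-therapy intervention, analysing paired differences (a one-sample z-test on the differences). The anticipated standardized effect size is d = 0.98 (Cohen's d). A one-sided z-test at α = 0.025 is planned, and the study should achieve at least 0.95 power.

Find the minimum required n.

For power 0.95 need Φ(δ − z_{0.025}) = 0.95, so δ = z_{0.025} + z_{0.05} = 1.960 + 1.645 = 3.605.
δ = d·√n ⇒ n = (δ/d)² = (3.605 / 0.98)² = 13.53.
Rounding up, n = 14.

n = 14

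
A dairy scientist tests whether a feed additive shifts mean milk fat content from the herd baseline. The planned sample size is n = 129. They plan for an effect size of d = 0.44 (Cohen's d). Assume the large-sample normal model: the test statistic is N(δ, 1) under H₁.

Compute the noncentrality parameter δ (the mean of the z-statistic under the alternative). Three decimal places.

δ ≈ 4.997

δ = d·√n = 0.44 × √129 = 4.9974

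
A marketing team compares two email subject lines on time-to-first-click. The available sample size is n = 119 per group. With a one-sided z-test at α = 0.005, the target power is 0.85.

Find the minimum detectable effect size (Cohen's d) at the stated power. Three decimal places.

d ≈ 0.468

Required noncentrality: δ = z_{0.005} + z_{0.15} = 2.576 + 1.036 = 3.612.
δ = d·√(n/2) ⇒ d = δ/√(n/2) = 3.612/√(119/2) = 0.4683.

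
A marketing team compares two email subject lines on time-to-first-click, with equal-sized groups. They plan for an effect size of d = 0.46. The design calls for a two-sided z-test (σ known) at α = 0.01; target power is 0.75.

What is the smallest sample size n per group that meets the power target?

For power 0.75 need Φ(δ − z_{0.005}) = 0.75, so δ = z_{0.005} + z_{0.25} = 2.576 + 0.674 = 3.250.
(The Φ(−δ − z_{α/2}) term is vanishingly small for δ > 0 and is dropped in the standard sample-size formula.)
δ = d·√(n/2) ⇒ n = 2(δ/d)² = 2 × (3.250 / 0.46)² = 99.85.
Rounding up, n = 100 per group.

n = 100 per group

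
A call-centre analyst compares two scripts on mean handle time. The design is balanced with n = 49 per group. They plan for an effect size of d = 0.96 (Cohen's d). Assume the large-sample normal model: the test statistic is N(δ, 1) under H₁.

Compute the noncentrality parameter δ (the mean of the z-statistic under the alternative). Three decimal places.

δ ≈ 4.752

The noncentrality parameter scales effect size by the design's sample-size factor: δ = d·√(n/2) = 0.96 × √(49/2) = 4.7518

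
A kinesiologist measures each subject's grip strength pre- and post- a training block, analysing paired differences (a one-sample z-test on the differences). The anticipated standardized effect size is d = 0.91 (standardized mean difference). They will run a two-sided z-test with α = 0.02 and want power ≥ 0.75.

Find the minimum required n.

For power 0.75 need Φ(δ − z_{0.01}) = 0.75, so δ = z_{0.01} + z_{0.25} = 2.326 + 0.674 = 3.001.
(Ignoring the negligible lower-tail rejection probability gives the usual closed-form inversion.)
δ = d·√n ⇒ n = (δ/d)² = (3.001 / 0.91)² = 10.87.
Rounding up, n = 11.

n = 11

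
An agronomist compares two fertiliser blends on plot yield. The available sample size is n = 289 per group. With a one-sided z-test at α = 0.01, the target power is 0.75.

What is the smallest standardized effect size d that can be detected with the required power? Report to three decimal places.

Need Φ(δ − 2.326) = 0.75, so δ = 2.326 + 0.674 = 3.001.
δ = d·√(n/2) ⇒ d = δ/√(n/2) = 3.001/√(289/2) = 0.2496.

d ≈ 0.250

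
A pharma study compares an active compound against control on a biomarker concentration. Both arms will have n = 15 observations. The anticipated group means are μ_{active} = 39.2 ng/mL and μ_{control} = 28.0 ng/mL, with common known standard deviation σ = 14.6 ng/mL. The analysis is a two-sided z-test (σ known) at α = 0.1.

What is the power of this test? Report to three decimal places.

Power ≈ 0.676

Standardized effect: d = |μ_{active} − μ_{control}| / σ = |39.2 − 28.0| / 14.6 = 0.7671
Noncentrality parameter: δ = d·√(n/2) = 0.7671 × √(15/2) = 2.1009
Critical value for a two-sided test at α = 0.1: z_{α/2} = 1.645.
Power = Φ(δ − 1.645) + Φ(−δ − 1.645) = Φ(0.456) + Φ(-3.746) = 0.6758 + 0.0001 = 0.6759.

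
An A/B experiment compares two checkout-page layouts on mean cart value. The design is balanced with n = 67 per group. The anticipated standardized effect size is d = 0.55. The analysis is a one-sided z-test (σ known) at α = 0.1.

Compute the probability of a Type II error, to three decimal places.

β ≈ 0.029

Noncentrality parameter: δ = d·√(n/2) = 0.55 × √(67/2) = 3.1834
One-sided α = 0.1 → critical value z_{0.1} = 1.282.
Power = Φ(δ − 1.282) = Φ(1.902) = 0.9714.
Type II error: β = 1 − power = 1 − 0.9714 = 0.0286.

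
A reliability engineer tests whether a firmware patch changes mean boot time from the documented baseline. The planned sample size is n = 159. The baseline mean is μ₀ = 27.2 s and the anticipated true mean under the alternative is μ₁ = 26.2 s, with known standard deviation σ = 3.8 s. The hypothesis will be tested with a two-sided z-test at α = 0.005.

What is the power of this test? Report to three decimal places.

Standardized effect: d = |μ₁ − μ₀| / σ = |26.2 − 27.2| / 3.8 = 0.2632
Noncentrality parameter: δ = d·√n = 0.2632 × √159 = 3.3183
Critical value for a two-sided test at α = 0.005: z_{α/2} = 2.807.
Power = Φ(δ − 2.807) + Φ(−δ − 2.807) = Φ(0.511) + Φ(-6.125) = 0.6954 + 0.0000 = 0.6954.

Power ≈ 0.695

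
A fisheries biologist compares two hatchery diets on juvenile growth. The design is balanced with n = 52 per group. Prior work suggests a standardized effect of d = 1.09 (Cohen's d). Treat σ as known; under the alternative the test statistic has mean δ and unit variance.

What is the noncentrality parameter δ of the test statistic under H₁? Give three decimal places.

δ ≈ 5.558

The noncentrality parameter scales effect size by the design's sample-size factor: δ = d·√(n/2) = 1.09 × √(52/2) = 5.5579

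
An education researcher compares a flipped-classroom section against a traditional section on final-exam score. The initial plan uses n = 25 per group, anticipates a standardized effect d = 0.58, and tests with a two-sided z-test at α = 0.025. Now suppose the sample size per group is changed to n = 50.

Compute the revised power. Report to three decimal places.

With n = 50 per group: δ = d·√(n/2) = 0.58 × √(50/2) = 2.9000. Critical value z_{0.0125} = 2.241.
Revised power = Φ(δ − 2.241) + Φ(−δ − 2.241) = Φ(0.659) + Φ(-5.141) = 0.7449 + 0.0000 = 0.7449.

Power ≈ 0.745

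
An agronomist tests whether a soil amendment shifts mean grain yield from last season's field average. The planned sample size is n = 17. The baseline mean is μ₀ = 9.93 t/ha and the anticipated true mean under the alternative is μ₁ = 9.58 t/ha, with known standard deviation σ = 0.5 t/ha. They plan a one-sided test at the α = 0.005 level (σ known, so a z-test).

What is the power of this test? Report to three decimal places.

Power ≈ 0.622

Standardized effect: d = |μ₁ − μ₀| / σ = |9.58 − 9.93| / 0.5 = 0.7000
Noncentrality parameter: δ = d·√n = 0.7000 × √17 = 2.8862
Critical value for a one-sided test at α = 0.005: z_α = 2.576.
Power = P(Z > 2.576 − δ) = Φ(0.310) = 0.6219.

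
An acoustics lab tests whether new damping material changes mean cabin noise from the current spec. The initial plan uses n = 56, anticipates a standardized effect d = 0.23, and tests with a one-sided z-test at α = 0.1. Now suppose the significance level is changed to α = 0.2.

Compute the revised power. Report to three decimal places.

δ = d·√n = 0.23 × √56 = 1.7212 (unchanged). New critical value: z_{0.2} = 0.842.
Revised power = P(Z > 0.842 − δ) = Φ(0.880) = 0.8104.

Power ≈ 0.810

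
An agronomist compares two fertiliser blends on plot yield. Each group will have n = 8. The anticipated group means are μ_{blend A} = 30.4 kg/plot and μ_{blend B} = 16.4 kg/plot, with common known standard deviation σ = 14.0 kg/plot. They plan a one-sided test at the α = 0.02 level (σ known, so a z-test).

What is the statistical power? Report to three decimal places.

Power ≈ 0.479

Standardized effect: d = |μ_{blend A} − μ_{blend B}| / σ = |30.4 − 16.4| / 14.0 = 1.0000
Noncentrality parameter: δ = d·√(n/2) = 1.0000 × √(8/2) = 2.0000
One-sided α = 0.02 → critical value z_{0.02} = 2.054.
Power = P(Z > 2.054 − δ) = Φ(-0.054) = 0.4786.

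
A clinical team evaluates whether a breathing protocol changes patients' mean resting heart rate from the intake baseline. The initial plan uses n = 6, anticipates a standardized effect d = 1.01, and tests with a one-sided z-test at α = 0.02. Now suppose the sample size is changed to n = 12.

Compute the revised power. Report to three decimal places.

With n = 12: δ = d·√n = 1.01 × √12 = 3.4987. Critical value z_{0.02} = 2.054.
Revised power = P(Z > 2.054 − δ) = Φ(1.445) = 0.9258.

Power ≈ 0.926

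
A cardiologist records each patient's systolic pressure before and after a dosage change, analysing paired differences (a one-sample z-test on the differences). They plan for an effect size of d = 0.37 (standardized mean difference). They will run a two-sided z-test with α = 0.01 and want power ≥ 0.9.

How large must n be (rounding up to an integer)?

n = 109

Set Φ(δ − 2.576) = 0.9; then δ − 2.576 = Φ⁻¹(0.9) = 1.282, giving δ = 3.857.
(For δ > 0 the lower-tail rejection region contributes negligibly to power, so the one-term inversion is standard.)
δ = d·√n ⇒ n = (δ/d)² = (3.857 / 0.37)² = 108.69.
Rounding up, n = 109.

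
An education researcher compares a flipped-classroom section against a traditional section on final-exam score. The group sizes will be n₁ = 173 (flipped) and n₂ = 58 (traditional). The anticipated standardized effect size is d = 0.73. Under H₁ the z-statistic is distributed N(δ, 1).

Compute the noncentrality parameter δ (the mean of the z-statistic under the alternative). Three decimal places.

The noncentrality parameter scales effect size by the design's sample-size factor: δ = d / √(1/n₁ + 1/n₂) = 0.73 / √(1/173 + 1/58) = 4.8112

δ ≈ 4.811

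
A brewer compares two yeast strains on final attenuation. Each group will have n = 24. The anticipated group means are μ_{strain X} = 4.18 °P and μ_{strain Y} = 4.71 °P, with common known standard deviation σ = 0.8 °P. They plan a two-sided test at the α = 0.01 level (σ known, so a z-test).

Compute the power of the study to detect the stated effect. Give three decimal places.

Standardized effect: d = |μ_{strain X} − μ_{strain Y}| / σ = |4.18 − 4.71| / 0.8 = 0.6625
Noncentrality parameter: δ = d·√(n/2) = 0.6625 × √(24/2) = 2.2950
Critical value for a two-sided test at α = 0.01: z_{α/2} = 2.576.
Power = Φ(δ − 2.576) + Φ(−δ − 2.576) = Φ(-0.281) + Φ(-4.871) = 0.3894 + 0.0000 = 0.3894.

Power ≈ 0.389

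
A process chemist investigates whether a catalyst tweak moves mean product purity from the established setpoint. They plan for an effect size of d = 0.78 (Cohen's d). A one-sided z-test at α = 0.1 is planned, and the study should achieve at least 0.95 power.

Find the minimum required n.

Set Φ(δ − 1.282) = 0.95; then δ − 1.282 = Φ⁻¹(0.95) = 1.645, giving δ = 2.926.
δ = d·√n ⇒ n = (δ/d)² = (2.926 / 0.78)² = 14.08.
Rounding up, n = 15.

n = 15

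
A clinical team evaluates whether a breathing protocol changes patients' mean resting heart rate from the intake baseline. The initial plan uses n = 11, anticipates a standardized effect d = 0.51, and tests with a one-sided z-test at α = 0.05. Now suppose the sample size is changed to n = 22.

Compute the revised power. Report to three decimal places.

Power ≈ 0.773

With n = 22: δ = d·√n = 0.51 × √22 = 2.3921. Critical value z_{0.05} = 1.645.
Revised power = P(Z > 1.645 − δ) = Φ(0.747) = 0.7725.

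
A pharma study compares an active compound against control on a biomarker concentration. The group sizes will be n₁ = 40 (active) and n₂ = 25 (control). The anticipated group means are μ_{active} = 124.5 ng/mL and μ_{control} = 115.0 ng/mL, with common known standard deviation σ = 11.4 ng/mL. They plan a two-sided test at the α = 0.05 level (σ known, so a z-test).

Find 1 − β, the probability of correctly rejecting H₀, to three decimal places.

Power ≈ 0.905

Standardized effect: d = |μ_{active} − μ_{control}| / σ = |124.5 − 115.0| / 11.4 = 0.8333
Noncentrality parameter: δ = d / √(1/n₁ + 1/n₂) = 0.8333 / √(1/40 + 1/25) = 3.2686
Two-sided α = 0.05 → critical value z_{0.025} = 1.960.
Power = Φ(δ − 1.960) + Φ(−δ − 1.960) = Φ(1.309) + Φ(-5.229) = 0.9047 + 0.0000 = 0.9047.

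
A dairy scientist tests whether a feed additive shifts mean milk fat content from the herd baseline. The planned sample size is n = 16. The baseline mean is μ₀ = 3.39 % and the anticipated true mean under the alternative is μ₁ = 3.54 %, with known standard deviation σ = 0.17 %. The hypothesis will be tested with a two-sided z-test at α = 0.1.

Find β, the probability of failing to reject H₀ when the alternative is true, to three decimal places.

Standardized effect: d = |μ₁ − μ₀| / σ = |3.54 − 3.39| / 0.17 = 0.8824
Noncentrality parameter: δ = d·√n = 0.8824 × √16 = 3.5294
Critical value for a two-sided test at α = 0.1: z_{α/2} = 1.645.
Power = Φ(δ − 1.645) + Φ(−δ − 1.645) = Φ(1.885) + Φ(-5.174) = 0.9703 + 0.0000 = 0.9703.
Type II error: β = 1 − power = 1 − 0.9703 = 0.0297.

β ≈ 0.030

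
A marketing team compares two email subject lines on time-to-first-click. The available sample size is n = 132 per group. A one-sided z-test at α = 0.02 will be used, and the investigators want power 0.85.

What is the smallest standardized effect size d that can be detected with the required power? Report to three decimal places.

Required noncentrality: δ = z_{0.02} + z_{0.15} = 2.054 + 1.036 = 3.090.
δ = d·√(n/2) ⇒ d = δ/√(n/2) = 3.090/√(132/2) = 0.3804.

d ≈ 0.380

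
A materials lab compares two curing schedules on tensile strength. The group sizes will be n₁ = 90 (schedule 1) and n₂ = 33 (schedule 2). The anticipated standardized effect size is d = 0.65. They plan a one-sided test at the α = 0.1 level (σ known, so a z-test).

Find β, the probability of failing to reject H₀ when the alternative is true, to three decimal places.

β ≈ 0.028

Noncentrality parameter: δ = d / √(1/n₁ + 1/n₂) = 0.65 / √(1/90 + 1/33) = 3.1940
Critical value for a one-sided test at α = 0.1: z_α = 1.282.
Power = Φ(δ − 1.282) = Φ(1.912) = 0.9721.
Type II error: β = 1 − power = 1 − 0.9721 = 0.0279.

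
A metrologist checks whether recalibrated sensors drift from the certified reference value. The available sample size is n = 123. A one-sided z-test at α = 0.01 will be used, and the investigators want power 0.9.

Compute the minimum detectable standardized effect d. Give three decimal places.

d ≈ 0.325

Need Φ(δ − 2.326) = 0.9, so δ = 2.326 + 1.282 = 3.608.
δ = d·√n ⇒ d = δ/√n = 3.608/√123 = 0.3253.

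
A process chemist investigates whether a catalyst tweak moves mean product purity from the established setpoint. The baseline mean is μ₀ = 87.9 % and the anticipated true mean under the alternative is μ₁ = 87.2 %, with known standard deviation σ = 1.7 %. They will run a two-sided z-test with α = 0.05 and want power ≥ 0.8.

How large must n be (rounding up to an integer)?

n = 47

Standardized effect: d = |μ₁ − μ₀| / σ = |87.2 − 87.9| / 1.7 = 0.4118
Set Φ(δ − 1.960) = 0.8; then δ − 1.960 = Φ⁻¹(0.8) = 0.842, giving δ = 2.802.
(The Φ(−δ − z_{α/2}) term is vanishingly small for δ > 0 and is dropped in the standard sample-size formula.)
δ = d·√n ⇒ n = (δ/d)² = (2.802 / 0.4118)² = 46.29.
Round up to the next whole unit.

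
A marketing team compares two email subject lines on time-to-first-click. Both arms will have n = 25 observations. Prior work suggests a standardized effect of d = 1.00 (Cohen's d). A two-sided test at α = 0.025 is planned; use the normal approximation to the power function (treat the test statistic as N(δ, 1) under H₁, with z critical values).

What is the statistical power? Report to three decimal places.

Power ≈ 0.902

Noncentrality parameter: δ = d·√(n/2) = 1.00 × √(25/2) = 3.5355
Two-sided α = 0.025 → critical value z_{0.0125} = 2.241.
Power = Φ(δ − 2.241) + Φ(−δ − 2.241) = Φ(1.294) + Φ(-5.777) = 0.9022 + 0.0000 = 0.9022.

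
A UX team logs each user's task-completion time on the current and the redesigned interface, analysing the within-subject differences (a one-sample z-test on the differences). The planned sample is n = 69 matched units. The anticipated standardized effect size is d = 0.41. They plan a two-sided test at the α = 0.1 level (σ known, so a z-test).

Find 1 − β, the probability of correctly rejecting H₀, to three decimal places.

Noncentrality parameter: δ = d·√n = 0.41 × √69 = 3.4057
Critical value for a two-sided test at α = 0.1: z_{α/2} = 1.645.
Power = Φ(δ − 1.645) + Φ(−δ − 1.645) = Φ(1.761) + Φ(-5.051) = 0.9609 + 0.0000 = 0.9609.

Power ≈ 0.961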